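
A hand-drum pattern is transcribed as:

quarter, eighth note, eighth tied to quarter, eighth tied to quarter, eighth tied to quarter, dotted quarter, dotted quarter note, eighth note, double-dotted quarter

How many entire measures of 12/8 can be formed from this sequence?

1

One bar of 12/8 = 24 sixteenth notes.
In sixteenth notes: quarter = 4; eighth note = 2; eighth tied to quarter (eighth + quarter) = 6; eighth tied to quarter (eighth + quarter) = 6; eighth tied to quarter (eighth + quarter) = 6; dotted quarter = 6; dotted quarter note = 6; eighth note = 2; double-dotted quarter = 7.
Adding: 4 + 2 + 6 + 6 + 6 + 6 + 6 + 2 + 7 = 45.
45 ÷ 24 = 1 complete bar with 21 left over.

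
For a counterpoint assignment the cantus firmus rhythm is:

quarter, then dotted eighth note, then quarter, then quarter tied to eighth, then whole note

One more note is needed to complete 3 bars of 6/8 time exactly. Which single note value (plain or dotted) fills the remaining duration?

dotted eighth note

3 bars of 6/8 = 36 sixteenth notes.
Each duration in sixteenth notes: quarter = 4; dotted eighth note = 3; quarter = 4; quarter tied to eighth (quarter + eighth) = 6; whole note = 16.
Total: 4 + 3 + 4 + 6 + 16 = 33.
Remaining: 36 − 33 = 3 sixteenth notes, which is a dotted eighth note.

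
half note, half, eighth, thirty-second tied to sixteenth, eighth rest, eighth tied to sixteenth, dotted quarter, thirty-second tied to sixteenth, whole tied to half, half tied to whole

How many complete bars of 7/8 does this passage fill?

One bar of 7/8 = 28 thirty-second notes.
Express everything in thirty-second notes: half note = 16; half = 16; eighth = 4; thirty-second tied to sixteenth (thirty-second + sixteenth) = 3; eighth rest = 4; eighth tied to sixteenth (eighth + sixteenth) = 6; dotted quarter = 12; thirty-second tied to sixteenth (thirty-second + sixteenth) = 3; whole tied to half (whole + half) = 48; half tied to whole (half + whole) = 48.
Adding: 16 + 16 + 4 + 3 + 4 + 6 + 12 + 3 + 48 + 48 = 160.
160 ÷ 28 = 5 complete bars with 20 left over.

5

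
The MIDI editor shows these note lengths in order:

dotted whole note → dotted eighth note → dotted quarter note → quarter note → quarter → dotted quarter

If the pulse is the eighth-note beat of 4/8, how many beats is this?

23.5

One eighth-note beat = 2 sixteenth notes.
Each duration in sixteenth notes: dotted whole note = 24; dotted eighth note = 3; dotted quarter note = 6; quarter note = 4; quarter = 4; dotted quarter = 6.
Adding: 24 + 3 + 6 + 4 + 4 + 6 = 47.
47 ÷ 2 = 23.5 beats.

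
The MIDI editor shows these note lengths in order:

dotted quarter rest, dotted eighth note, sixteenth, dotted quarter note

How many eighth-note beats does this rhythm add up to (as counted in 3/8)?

8

One eighth-note beat = 2 sixteenth notes.
Convert each value to sixteenth notes: dotted quarter rest = 6; dotted eighth note = 3; sixteenth = 1; dotted quarter note = 6.
Adding: 6 + 3 + 1 + 6 = 16.
16 ÷ 2 = 8 beats.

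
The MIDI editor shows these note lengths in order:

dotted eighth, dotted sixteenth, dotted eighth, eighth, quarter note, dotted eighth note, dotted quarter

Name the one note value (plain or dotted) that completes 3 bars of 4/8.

dotted sixteenth note

3 bars of 4/8 = 48 thirty-second notes.
Each duration in thirty-second notes: dotted eighth = 6; dotted sixteenth = 3; dotted eighth = 6; eighth = 4; quarter note = 8; dotted eighth note = 6; dotted quarter = 12.
Total: 6 + 3 + 6 + 4 + 8 + 6 + 12 = 45.
Remaining: 48 − 45 = 3 thirty-second notes, which is a dotted sixteenth note.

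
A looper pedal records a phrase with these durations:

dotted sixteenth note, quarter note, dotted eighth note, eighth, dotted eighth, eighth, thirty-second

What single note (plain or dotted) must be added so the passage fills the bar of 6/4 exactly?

half note

The bar of 6/4 = 48 thirty-second notes.
Each duration in thirty-second notes: dotted sixteenth note = 3; quarter note = 8; dotted eighth note = 6; eighth = 4; dotted eighth = 6; eighth = 4; thirty-second = 1.
Total: 3 + 8 + 6 + 4 + 6 + 4 + 1 = 32.
Remaining: 48 − 32 = 16 thirty-second notes, which is a half note.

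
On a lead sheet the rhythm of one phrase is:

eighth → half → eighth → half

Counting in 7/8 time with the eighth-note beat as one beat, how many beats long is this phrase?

10

One eighth-note beat = 2 sixteenth notes.
In sixteenth notes: eighth = 2; half = 8; eighth = 2; half = 8.
Adding: 2 + 8 + 2 + 8 = 20.
20 ÷ 2 = 10 beats.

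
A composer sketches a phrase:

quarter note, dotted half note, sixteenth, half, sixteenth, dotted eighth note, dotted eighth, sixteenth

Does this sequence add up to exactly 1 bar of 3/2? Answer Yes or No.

No

One bar of 3/2 = 24 sixteenth notes.
Each duration in sixteenth notes: quarter note = 4; dotted half note = 12; sixteenth = 1; half = 8; sixteenth = 1; dotted eighth note = 3; dotted eighth = 3; sixteenth = 1.
Sum: 4 + 12 + 1 + 8 + 1 + 3 + 3 + 1 = 33.
33 exceeds 24, so the answer is No.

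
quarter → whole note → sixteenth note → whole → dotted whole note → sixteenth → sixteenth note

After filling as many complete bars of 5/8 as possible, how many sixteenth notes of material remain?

3

One bar of 5/8 = 10 sixteenth notes.
Convert each value to sixteenth notes: quarter = 4; whole note = 16; sixteenth note = 1; whole = 16; dotted whole note = 24; sixteenth = 1; sixteenth note = 1.
Adding: 4 + 16 + 1 + 16 + 24 + 1 + 1 = 63.
63 ÷ 10 = 6 complete bars with 3 sixteenth notes remaining.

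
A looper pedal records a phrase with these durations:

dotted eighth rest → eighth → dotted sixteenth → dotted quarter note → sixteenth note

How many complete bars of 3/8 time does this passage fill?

2

One bar of 3/8 = 12 thirty-second notes.
In thirty-second notes: dotted eighth rest = 6; eighth = 4; dotted sixteenth = 3; dotted quarter note = 12; sixteenth note = 2.
Adding: 6 + 4 + 3 + 12 + 2 = 27.
27 ÷ 12 = 2 complete bars with 3 left over.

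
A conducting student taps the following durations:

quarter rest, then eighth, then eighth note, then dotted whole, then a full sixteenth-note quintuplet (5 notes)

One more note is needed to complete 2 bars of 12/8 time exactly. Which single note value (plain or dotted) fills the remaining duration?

2 bars of 12/8 = 24 eighth notes.
Working in eighth notes: quarter rest = 2; eighth = 1; eighth note = 1; dotted whole = 12; a full sixteenth-note quintuplet (5 notes) (five quintuplet sixteenths span one quarter) = 2.
Adding: 2 + 1 + 1 + 12 + 2 = 18.
Remaining: 24 − 18 = 6 eighth notes, which is a dotted half note.

dotted half note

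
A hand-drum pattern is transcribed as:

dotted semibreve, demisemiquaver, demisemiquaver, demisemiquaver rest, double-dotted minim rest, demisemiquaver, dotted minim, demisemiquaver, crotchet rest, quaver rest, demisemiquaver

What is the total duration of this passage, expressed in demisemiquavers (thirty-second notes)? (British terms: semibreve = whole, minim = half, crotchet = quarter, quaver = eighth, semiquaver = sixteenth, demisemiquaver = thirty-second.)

118

Each duration in thirty-second notes: dotted semibreve = 48; demisemiquaver = 1; demisemiquaver = 1; demisemiquaver rest = 1; double-dotted minim rest = 28; demisemiquaver = 1; dotted minim = 24; demisemiquaver = 1; crotchet rest = 8; quaver rest = 4; demisemiquaver = 1.
Total: 48 + 1 + 1 + 1 + 28 + 1 + 24 + 1 + 8 + 4 + 1 = 118 thirty-second notes.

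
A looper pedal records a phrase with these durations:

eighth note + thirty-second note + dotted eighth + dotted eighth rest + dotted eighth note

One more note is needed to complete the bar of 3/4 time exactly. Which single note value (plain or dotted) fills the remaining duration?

thirty-second note

The bar of 3/4 = 24 thirty-second notes.
In thirty-second notes: eighth note = 4; thirty-second note = 1; dotted eighth = 6; dotted eighth rest = 6; dotted eighth note = 6.
Adding: 4 + 1 + 6 + 6 + 6 = 23.
Remaining: 24 − 23 = 1 thirty-second note, which is a thirty-second note.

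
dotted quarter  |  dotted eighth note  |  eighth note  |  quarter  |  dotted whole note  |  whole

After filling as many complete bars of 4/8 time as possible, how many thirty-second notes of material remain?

One bar of 4/8 = 8 sixteenth notes.
Express everything in sixteenth notes: dotted quarter = 6; dotted eighth note = 3; eighth note = 2; quarter = 4; dotted whole note = 24; whole = 16.
Total: 6 + 3 + 2 + 4 + 24 + 16 = 55.
55 ÷ 8 = 6 complete bars with 7 sixteenth notes remaining = 14 thirty-second notes.

14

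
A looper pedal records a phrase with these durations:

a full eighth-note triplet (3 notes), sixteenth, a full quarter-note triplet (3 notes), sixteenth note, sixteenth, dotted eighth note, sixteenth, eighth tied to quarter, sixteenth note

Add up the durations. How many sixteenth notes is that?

26

In sixteenth notes: a full eighth-note triplet (3 notes) (three triplet eighths span one quarter) = 4; sixteenth = 1; a full quarter-note triplet (3 notes) (three triplet quarters span one half) = 8; sixteenth note = 1; sixteenth = 1; dotted eighth note = 3; sixteenth = 1; eighth tied to quarter (eighth + quarter) = 6; sixteenth note = 1.
Altogether 4 + 1 + 8 + 1 + 1 + 3 + 1 + 6 + 1 = 26 sixteenth notes.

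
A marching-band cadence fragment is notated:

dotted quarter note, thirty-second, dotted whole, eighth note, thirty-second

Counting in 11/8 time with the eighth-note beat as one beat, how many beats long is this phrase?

One eighth-note beat = 4 thirty-second notes.
Working in thirty-second notes: dotted quarter note = 12; thirty-second = 1; dotted whole = 48; eighth note = 4; thirty-second = 1.
Sum: 12 + 1 + 48 + 4 + 1 = 66.
66 ÷ 4 = 16.5 beats.

16.5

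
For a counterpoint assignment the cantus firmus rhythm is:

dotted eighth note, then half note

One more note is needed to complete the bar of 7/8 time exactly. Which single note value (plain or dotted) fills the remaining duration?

The bar of 7/8 = 14 sixteenth notes.
In sixteenth notes: dotted eighth note = 3; half note = 8.
Sum: 3 + 8 = 11.
Remaining: 14 − 11 = 3 sixteenth notes, which is a dotted eighth note.

dotted eighth note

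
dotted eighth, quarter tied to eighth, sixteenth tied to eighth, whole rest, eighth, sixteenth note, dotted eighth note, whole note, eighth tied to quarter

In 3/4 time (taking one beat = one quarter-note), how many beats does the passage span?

14

One quarter-note beat = 4 sixteenth notes.
In sixteenth notes: dotted eighth = 3; quarter tied to eighth (quarter + eighth) = 6; sixteenth tied to eighth (sixteenth + eighth) = 3; whole rest = 16; eighth = 2; sixteenth note = 1; dotted eighth note = 3; whole note = 16; eighth tied to quarter (eighth + quarter) = 6.
Altogether 3 + 6 + 3 + 16 + 2 + 1 + 3 + 16 + 6 = 56.
56 ÷ 4 = 14 beats.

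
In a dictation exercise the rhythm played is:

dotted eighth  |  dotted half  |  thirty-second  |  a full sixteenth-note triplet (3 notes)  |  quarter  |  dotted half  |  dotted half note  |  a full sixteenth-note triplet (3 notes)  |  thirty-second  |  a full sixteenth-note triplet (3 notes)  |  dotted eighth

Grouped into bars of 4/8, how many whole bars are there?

One bar of 4/8 = 16 thirty-second notes.
Express everything in thirty-second notes: dotted eighth = 6; dotted half = 24; thirty-second = 1; a full sixteenth-note triplet (3 notes) (three triplet sixteenths span one eighth) = 4; quarter = 8; dotted half = 24; dotted half note = 24; a full sixteenth-note triplet (3 notes) (three triplet sixteenths span one eighth) = 4; thirty-second = 1; a full sixteenth-note triplet (3 notes) (three triplet sixteenths span one eighth) = 4; dotted eighth = 6.
Adding: 6 + 24 + 1 + 4 + 8 + 24 + 24 + 4 + 1 + 4 + 6 = 106.
106 ÷ 16 = 6 complete bars with 10 left over.

6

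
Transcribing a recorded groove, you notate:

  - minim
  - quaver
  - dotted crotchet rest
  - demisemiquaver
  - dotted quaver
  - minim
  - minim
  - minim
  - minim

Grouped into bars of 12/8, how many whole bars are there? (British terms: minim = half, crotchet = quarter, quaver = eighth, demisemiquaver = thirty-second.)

2

One bar of 12/8 = 48 thirty-second notes.
Convert each value to thirty-second notes: minim = 16; quaver = 4; dotted crotchet rest = 12; demisemiquaver = 1; dotted quaver = 6; minim = 16; minim = 16; minim = 16; minim = 16.
Adding: 16 + 4 + 12 + 1 + 6 + 16 + 16 + 16 + 16 = 103.
103 ÷ 48 = 2 complete bars with 7 left over.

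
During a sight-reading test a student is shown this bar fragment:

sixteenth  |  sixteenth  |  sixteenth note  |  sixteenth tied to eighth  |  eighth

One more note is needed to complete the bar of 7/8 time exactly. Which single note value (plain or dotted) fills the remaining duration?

dotted quarter note

The bar of 7/8 = 14 sixteenth notes.
Convert each value to sixteenth notes: sixteenth = 1; sixteenth = 1; sixteenth note = 1; sixteenth tied to eighth (sixteenth + eighth) = 3; eighth = 2.
Sum: 1 + 1 + 1 + 3 + 2 = 8.
Remaining: 14 − 8 = 6 sixteenth notes, which is a dotted quarter note.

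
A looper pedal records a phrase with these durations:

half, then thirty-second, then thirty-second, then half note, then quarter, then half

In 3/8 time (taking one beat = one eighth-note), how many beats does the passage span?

14.5

One eighth-note beat = 4 thirty-second notes.
Working in thirty-second notes: half = 16; thirty-second = 1; thirty-second = 1; half note = 16; quarter = 8; half = 16.
Altogether 16 + 1 + 1 + 16 + 8 + 16 = 58.
58 ÷ 4 = 14.5 beats.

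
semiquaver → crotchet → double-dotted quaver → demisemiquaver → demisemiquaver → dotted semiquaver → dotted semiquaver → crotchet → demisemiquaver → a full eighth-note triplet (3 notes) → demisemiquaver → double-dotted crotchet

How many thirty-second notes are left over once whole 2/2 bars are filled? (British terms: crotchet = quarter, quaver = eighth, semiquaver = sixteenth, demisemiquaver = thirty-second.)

25

One bar of 2/2 = 32 thirty-second notes.
In thirty-second notes: semiquaver = 2; crotchet = 8; double-dotted quaver = 7; demisemiquaver = 1; demisemiquaver = 1; dotted semiquaver = 3; dotted semiquaver = 3; crotchet = 8; demisemiquaver = 1; a full eighth-note triplet (3 notes) (three triplet eighths span one quarter) = 8; demisemiquaver = 1; double-dotted crotchet = 14.
Altogether 2 + 8 + 7 + 1 + 1 + 3 + 3 + 8 + 1 + 8 + 1 + 14 = 57.
57 ÷ 32 = 1 complete bar with 25 thirty-second notes remaining.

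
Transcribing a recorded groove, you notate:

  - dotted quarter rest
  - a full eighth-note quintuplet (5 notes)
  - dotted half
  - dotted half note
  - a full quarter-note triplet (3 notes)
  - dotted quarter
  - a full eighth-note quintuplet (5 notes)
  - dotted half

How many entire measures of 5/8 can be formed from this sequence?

7

One bar of 5/8 = 5 eighth notes.
In eighth notes: dotted quarter rest = 3; a full eighth-note quintuplet (5 notes) (five quintuplet eighths span one half) = 4; dotted half = 6; dotted half note = 6; a full quarter-note triplet (3 notes) (three triplet quarters span one half) = 4; dotted quarter = 3; a full eighth-note quintuplet (5 notes) (five quintuplet eighths span one half) = 4; dotted half = 6.
Sum: 3 + 4 + 6 + 6 + 4 + 3 + 4 + 6 = 36.
36 ÷ 5 = 7 complete bars with 1 left over.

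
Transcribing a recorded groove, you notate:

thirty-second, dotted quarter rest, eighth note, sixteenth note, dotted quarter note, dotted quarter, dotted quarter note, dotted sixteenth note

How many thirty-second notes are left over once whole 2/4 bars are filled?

10

One bar of 2/4 = 16 thirty-second notes.
Express everything in thirty-second notes: thirty-second = 1; dotted quarter rest = 12; eighth note = 4; sixteenth note = 2; dotted quarter note = 12; dotted quarter = 12; dotted quarter note = 12; dotted sixteenth note = 3.
Altogether 1 + 12 + 4 + 2 + 12 + 12 + 12 + 3 = 58.
58 ÷ 16 = 3 complete bars with 10 thirty-second notes remaining.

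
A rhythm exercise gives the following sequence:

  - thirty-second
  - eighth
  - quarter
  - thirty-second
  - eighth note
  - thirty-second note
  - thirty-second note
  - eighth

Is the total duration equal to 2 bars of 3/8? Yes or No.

Yes

One bar of 3/8 = 12 thirty-second notes, so 2 bars = 24.
Convert each value to thirty-second notes: thirty-second = 1; eighth = 4; quarter = 8; thirty-second = 1; eighth note = 4; thirty-second note = 1; thirty-second note = 1; eighth = 4.
Adding: 1 + 4 + 8 + 1 + 4 + 1 + 1 + 4 = 24.
24 equals 24, so the answer is Yes.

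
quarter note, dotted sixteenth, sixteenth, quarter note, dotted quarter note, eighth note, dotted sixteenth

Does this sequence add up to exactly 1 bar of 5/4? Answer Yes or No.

One bar of 5/4 = 40 thirty-second notes.
Working in thirty-second notes: quarter note = 8; dotted sixteenth = 3; sixteenth = 2; quarter note = 8; dotted quarter note = 12; eighth note = 4; dotted sixteenth = 3.
Adding: 8 + 3 + 2 + 8 + 12 + 4 + 3 = 40.
40 equals 40, so the answer is Yes.

Yes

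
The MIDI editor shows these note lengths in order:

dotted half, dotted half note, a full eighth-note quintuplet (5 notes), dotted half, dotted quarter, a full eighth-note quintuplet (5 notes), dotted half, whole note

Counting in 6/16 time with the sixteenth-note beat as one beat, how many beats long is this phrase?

86

One sixteenth-note beat = 2 thirty-second notes.
Convert each value to thirty-second notes: dotted half = 24; dotted half note = 24; a full eighth-note quintuplet (5 notes) (five quintuplet eighths span one half) = 16; dotted half = 24; dotted quarter = 12; a full eighth-note quintuplet (5 notes) (five quintuplet eighths span one half) = 16; dotted half = 24; whole note = 32.
Sum: 24 + 24 + 16 + 24 + 12 + 16 + 24 + 32 = 172.
172 ÷ 2 = 86 beats.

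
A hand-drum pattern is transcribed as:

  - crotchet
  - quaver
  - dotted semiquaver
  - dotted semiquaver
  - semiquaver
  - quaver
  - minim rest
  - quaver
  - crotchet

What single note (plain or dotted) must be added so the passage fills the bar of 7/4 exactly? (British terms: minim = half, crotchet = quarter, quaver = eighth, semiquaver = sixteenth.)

The bar of 7/4 = 56 thirty-second notes.
Express everything in thirty-second notes: crotchet = 8; quaver = 4; dotted semiquaver = 3; dotted semiquaver = 3; semiquaver = 2; quaver = 4; minim rest = 16; quaver = 4; crotchet = 8.
Adding: 8 + 4 + 3 + 3 + 2 + 4 + 16 + 4 + 8 = 52.
Remaining: 56 − 52 = 4 thirty-second notes, which is a eighth note.

eighth note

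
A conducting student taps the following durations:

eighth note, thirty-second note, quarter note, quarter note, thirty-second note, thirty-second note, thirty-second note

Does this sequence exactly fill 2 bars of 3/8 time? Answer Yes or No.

One bar of 3/8 = 12 thirty-second notes, so 2 bars = 24.
Working in thirty-second notes: eighth note = 4; thirty-second note = 1; quarter note = 8; quarter note = 8; thirty-second note = 1; thirty-second note = 1; thirty-second note = 1.
Adding: 4 + 1 + 8 + 8 + 1 + 1 + 1 = 24.
24 equals 24, so the answer is Yes.

Yes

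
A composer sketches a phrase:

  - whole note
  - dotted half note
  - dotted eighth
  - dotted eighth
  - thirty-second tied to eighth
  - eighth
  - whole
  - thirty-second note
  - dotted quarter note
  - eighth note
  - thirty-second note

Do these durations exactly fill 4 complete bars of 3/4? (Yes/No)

One bar of 3/4 = 24 thirty-second notes, so 4 bars = 96.
Express everything in thirty-second notes: whole note = 32; dotted half note = 24; dotted eighth = 6; dotted eighth = 6; thirty-second tied to eighth (thirty-second + eighth) = 5; eighth = 4; whole = 32; thirty-second note = 1; dotted quarter note = 12; eighth note = 4; thirty-second note = 1.
Sum: 32 + 24 + 6 + 6 + 5 + 4 + 32 + 1 + 12 + 4 + 1 = 127.
127 exceeds 96, so the answer is No.

No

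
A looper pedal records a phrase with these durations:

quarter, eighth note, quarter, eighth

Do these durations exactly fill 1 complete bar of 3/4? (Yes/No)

Yes

One bar of 3/4 = 6 eighth notes.
Convert each value to eighth notes: quarter = 2; eighth note = 1; quarter = 2; eighth = 1.
Adding: 2 + 1 + 2 + 1 = 6.
6 equals 6, so the answer is Yes.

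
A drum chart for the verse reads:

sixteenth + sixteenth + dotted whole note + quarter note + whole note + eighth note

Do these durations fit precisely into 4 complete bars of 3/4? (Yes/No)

One bar of 3/4 = 12 sixteenth notes, so 4 bars = 48.
Each duration in sixteenth notes: sixteenth = 1; sixteenth = 1; dotted whole note = 24; quarter note = 4; whole note = 16; eighth note = 2.
Adding: 1 + 1 + 24 + 4 + 16 + 2 = 48.
48 equals 48, so the answer is Yes.

Yes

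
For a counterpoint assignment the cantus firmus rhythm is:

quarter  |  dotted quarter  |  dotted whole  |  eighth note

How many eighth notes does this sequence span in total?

Working in eighth notes: quarter = 2; dotted quarter = 3; dotted whole = 12; eighth note = 1.
Sum: 2 + 3 + 12 + 1 = 18 eighth notes.

18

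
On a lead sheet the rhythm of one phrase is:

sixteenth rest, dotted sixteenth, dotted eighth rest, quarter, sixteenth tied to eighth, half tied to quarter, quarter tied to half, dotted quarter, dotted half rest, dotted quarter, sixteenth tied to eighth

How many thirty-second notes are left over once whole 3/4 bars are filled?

One bar of 3/4 = 24 thirty-second notes.
Convert each value to thirty-second notes: sixteenth rest = 2; dotted sixteenth = 3; dotted eighth rest = 6; quarter = 8; sixteenth tied to eighth (sixteenth + eighth) = 6; half tied to quarter (half + quarter) = 24; quarter tied to half (quarter + half) = 24; dotted quarter = 12; dotted half rest = 24; dotted quarter = 12; sixteenth tied to eighth (sixteenth + eighth) = 6.
Sum: 2 + 3 + 6 + 8 + 6 + 24 + 24 + 12 + 24 + 12 + 6 = 127.
127 ÷ 24 = 5 complete bars with 7 thirty-second notes remaining.

7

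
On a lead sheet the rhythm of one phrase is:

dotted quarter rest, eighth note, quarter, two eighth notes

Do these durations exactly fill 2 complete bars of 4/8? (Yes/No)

Yes

One bar of 4/8 = 4 eighth notes, so 2 bars = 8.
Each duration in eighth notes: dotted quarter rest = 3; eighth note = 1; quarter = 2; eighth note = 1; eighth note = 1.
Sum: 3 + 1 + 2 + 1 + 1 = 8.
8 equals 8, so the answer is Yes.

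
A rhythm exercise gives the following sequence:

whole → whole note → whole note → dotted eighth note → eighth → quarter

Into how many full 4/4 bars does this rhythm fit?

One bar of 4/4 = 16 sixteenth notes.
In sixteenth notes: whole = 16; whole note = 16; whole note = 16; dotted eighth note = 3; eighth = 2; quarter = 4.
Sum: 16 + 16 + 16 + 3 + 2 + 4 = 57.
57 ÷ 16 = 3 complete bars with 9 left over.

3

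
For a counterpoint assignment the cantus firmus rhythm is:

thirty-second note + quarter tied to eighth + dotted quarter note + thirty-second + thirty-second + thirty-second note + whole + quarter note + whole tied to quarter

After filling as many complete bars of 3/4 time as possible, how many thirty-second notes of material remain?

One bar of 3/4 = 24 thirty-second notes.
Convert each value to thirty-second notes: thirty-second note = 1; quarter tied to eighth (quarter + eighth) = 12; dotted quarter note = 12; thirty-second = 1; thirty-second = 1; thirty-second note = 1; whole = 32; quarter note = 8; whole tied to quarter (whole + quarter) = 40.
Sum: 1 + 12 + 12 + 1 + 1 + 1 + 32 + 8 + 40 = 108.
108 ÷ 24 = 4 complete bars with 12 thirty-second notes remaining.

12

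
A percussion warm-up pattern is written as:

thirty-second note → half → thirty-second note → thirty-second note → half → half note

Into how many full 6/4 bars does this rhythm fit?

One bar of 6/4 = 48 thirty-second notes.
In thirty-second notes: thirty-second note = 1; half = 16; thirty-second note = 1; thirty-second note = 1; half = 16; half note = 16.
Sum: 1 + 16 + 1 + 1 + 16 + 16 = 51.
51 ÷ 48 = 1 complete bar with 3 left over.

1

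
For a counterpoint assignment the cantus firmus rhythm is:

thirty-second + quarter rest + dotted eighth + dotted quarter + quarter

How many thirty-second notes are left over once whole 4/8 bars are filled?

One bar of 4/8 = 16 thirty-second notes.
In thirty-second notes: thirty-second = 1; quarter rest = 8; dotted eighth = 6; dotted quarter = 12; quarter = 8.
Altogether 1 + 8 + 6 + 12 + 8 = 35.
35 ÷ 16 = 2 complete bars with 3 thirty-second notes remaining.

3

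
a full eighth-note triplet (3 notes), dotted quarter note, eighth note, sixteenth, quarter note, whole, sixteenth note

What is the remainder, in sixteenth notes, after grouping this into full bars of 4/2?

2

One bar of 4/2 = 32 sixteenth notes.
Express everything in sixteenth notes: a full eighth-note triplet (3 notes) (three triplet eighths span one quarter) = 4; dotted quarter note = 6; eighth note = 2; sixteenth = 1; quarter note = 4; whole = 16; sixteenth note = 1.
Sum: 4 + 6 + 2 + 1 + 4 + 16 + 1 = 34.
34 ÷ 32 = 1 complete bar with 2 sixteenth notes remaining.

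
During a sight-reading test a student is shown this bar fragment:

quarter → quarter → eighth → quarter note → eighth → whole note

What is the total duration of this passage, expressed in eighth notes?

16

Working in eighth notes: quarter = 2; quarter = 2; eighth = 1; quarter note = 2; eighth = 1; whole note = 8.
Total: 2 + 2 + 1 + 2 + 1 + 8 = 16 eighth notes.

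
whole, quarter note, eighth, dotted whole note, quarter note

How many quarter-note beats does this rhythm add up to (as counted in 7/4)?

12.5

One quarter-note beat = 2 eighth notes.
Convert each value to eighth notes: whole = 8; quarter note = 2; eighth = 1; dotted whole note = 12; quarter note = 2.
Adding: 8 + 2 + 1 + 12 + 2 = 25.
25 ÷ 2 = 12.5 beats.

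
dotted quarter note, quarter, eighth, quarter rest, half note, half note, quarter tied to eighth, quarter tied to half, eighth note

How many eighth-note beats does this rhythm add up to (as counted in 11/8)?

26

One eighth-note beat = 2 sixteenth notes.
Working in sixteenth notes: dotted quarter note = 6; quarter = 4; eighth = 2; quarter rest = 4; half note = 8; half note = 8; quarter tied to eighth (quarter + eighth) = 6; quarter tied to half (quarter + half) = 12; eighth note = 2.
Adding: 6 + 4 + 2 + 4 + 8 + 8 + 6 + 12 + 2 = 52.
52 ÷ 2 = 26 beats.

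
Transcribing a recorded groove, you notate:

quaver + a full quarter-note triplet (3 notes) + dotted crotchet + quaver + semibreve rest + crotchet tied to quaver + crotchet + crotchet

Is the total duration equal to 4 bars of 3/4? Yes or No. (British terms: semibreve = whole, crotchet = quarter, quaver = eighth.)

One bar of 3/4 = 6 eighth notes, so 4 bars = 24.
Working in eighth notes: quaver = 1; a full quarter-note triplet (3 notes) (three triplet quarters span one half) = 4; dotted crotchet = 3; quaver = 1; semibreve rest = 8; crotchet tied to quaver (crotchet + quaver) = 3; crotchet = 2; crotchet = 2.
Adding: 1 + 4 + 3 + 1 + 8 + 3 + 2 + 2 = 24.
24 equals 24, so the answer is Yes.

Yes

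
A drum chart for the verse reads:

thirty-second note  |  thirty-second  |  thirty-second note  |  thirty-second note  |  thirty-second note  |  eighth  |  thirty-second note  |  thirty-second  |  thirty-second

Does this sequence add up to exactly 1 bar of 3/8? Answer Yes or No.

One bar of 3/8 = 12 thirty-second notes.
Express everything in thirty-second notes: thirty-second note = 1; thirty-second = 1; thirty-second note = 1; thirty-second note = 1; thirty-second note = 1; eighth = 4; thirty-second note = 1; thirty-second = 1; thirty-second = 1.
Sum: 1 + 1 + 1 + 1 + 1 + 4 + 1 + 1 + 1 = 12.
12 equals 12, so the answer is Yes.

Yes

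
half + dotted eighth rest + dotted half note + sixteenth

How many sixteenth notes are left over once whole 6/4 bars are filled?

One bar of 6/4 = 24 sixteenth notes.
Convert each value to sixteenth notes: half = 8; dotted eighth rest = 3; dotted half note = 12; sixteenth = 1.
Sum: 8 + 3 + 12 + 1 = 24.
24 ÷ 24 = 1 complete bar with 0 sixteenth notes remaining.

0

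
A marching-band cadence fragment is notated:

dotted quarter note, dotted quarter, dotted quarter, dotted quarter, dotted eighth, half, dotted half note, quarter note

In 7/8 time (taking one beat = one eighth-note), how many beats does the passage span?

25.5

One eighth-note beat = 2 sixteenth notes.
Each duration in sixteenth notes: dotted quarter note = 6; dotted quarter = 6; dotted quarter = 6; dotted quarter = 6; dotted eighth = 3; half = 8; dotted half note = 12; quarter note = 4.
Total: 6 + 6 + 6 + 6 + 3 + 8 + 12 + 4 = 51.
51 ÷ 2 = 25.5 beats.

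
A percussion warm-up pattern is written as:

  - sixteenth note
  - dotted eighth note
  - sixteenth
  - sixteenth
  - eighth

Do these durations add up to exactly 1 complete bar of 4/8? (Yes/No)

One bar of 4/8 = 8 sixteenth notes.
In sixteenth notes: sixteenth note = 1; dotted eighth note = 3; sixteenth = 1; sixteenth = 1; eighth = 2.
Sum: 1 + 3 + 1 + 1 + 2 = 8.
8 equals 8, so the answer is Yes.

Yes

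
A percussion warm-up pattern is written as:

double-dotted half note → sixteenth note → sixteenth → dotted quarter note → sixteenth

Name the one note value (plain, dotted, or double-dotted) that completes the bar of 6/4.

sixteenth note

The bar of 6/4 = 24 sixteenth notes.
Working in sixteenth notes: double-dotted half note = 14; sixteenth note = 1; sixteenth = 1; dotted quarter note = 6; sixteenth = 1.
Altogether 14 + 1 + 1 + 6 + 1 = 23.
Remaining: 24 − 23 = 1 sixteenth note, which is a sixteenth note.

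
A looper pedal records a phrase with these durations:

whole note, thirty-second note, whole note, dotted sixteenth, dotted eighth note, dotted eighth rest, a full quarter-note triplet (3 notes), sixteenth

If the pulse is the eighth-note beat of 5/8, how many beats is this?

24.5

One eighth-note beat = 4 thirty-second notes.
In thirty-second notes: whole note = 32; thirty-second note = 1; whole note = 32; dotted sixteenth = 3; dotted eighth note = 6; dotted eighth rest = 6; a full quarter-note triplet (3 notes) (three triplet quarters span one half) = 16; sixteenth = 2.
Altogether 32 + 1 + 32 + 3 + 6 + 6 + 16 + 2 = 98.
98 ÷ 4 = 24.5 beats.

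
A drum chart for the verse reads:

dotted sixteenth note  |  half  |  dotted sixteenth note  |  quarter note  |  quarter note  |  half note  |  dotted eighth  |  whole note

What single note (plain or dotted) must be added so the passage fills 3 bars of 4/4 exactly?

3 bars of 4/4 = 96 thirty-second notes.
Express everything in thirty-second notes: dotted sixteenth note = 3; half = 16; dotted sixteenth note = 3; quarter note = 8; quarter note = 8; half note = 16; dotted eighth = 6; whole note = 32.
Adding: 3 + 16 + 3 + 8 + 8 + 16 + 6 + 32 = 92.
Remaining: 96 − 92 = 4 thirty-second notes, which is a eighth note.

eighth note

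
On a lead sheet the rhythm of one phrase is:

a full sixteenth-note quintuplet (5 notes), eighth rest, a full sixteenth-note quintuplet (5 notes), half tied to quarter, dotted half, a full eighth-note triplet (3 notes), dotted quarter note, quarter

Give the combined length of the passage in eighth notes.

24

Working in eighth notes: a full sixteenth-note quintuplet (5 notes) (five quintuplet sixteenths span one quarter) = 2; eighth rest = 1; a full sixteenth-note quintuplet (5 notes) (five quintuplet sixteenths span one quarter) = 2; half tied to quarter (half + quarter) = 6; dotted half = 6; a full eighth-note triplet (3 notes) (three triplet eighths span one quarter) = 2; dotted quarter note = 3; quarter = 2.
Total: 2 + 1 + 2 + 6 + 6 + 2 + 3 + 2 = 24 eighth notes.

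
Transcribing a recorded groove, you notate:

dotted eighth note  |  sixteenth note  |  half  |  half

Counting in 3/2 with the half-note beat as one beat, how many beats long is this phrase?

2.5

One half-note beat = 8 sixteenth notes.
Each duration in sixteenth notes: dotted eighth note = 3; sixteenth note = 1; half = 8; half = 8.
Altogether 3 + 1 + 8 + 8 = 20.
20 ÷ 8 = 2.5 beats.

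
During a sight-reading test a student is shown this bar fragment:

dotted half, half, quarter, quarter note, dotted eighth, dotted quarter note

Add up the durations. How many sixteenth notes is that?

37

Each duration in sixteenth notes: dotted half = 12; half = 8; quarter = 4; quarter note = 4; dotted eighth = 3; dotted quarter note = 6.
Altogether 12 + 8 + 4 + 4 + 3 + 6 = 37 sixteenth notes.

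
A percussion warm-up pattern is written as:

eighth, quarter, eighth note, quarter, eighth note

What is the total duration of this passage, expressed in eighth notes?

7

Convert each value to eighth notes: eighth = 1; quarter = 2; eighth note = 1; quarter = 2; eighth note = 1.
Total: 1 + 2 + 1 + 2 + 1 = 7 eighth notes.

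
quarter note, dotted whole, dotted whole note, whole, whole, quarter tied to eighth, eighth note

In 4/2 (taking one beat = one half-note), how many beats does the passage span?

One half-note beat = 4 eighth notes.
Each duration in eighth notes: quarter note = 2; dotted whole = 12; dotted whole note = 12; whole = 8; whole = 8; quarter tied to eighth (quarter + eighth) = 3; eighth note = 1.
Altogether 2 + 12 + 12 + 8 + 8 + 3 + 1 = 46.
46 ÷ 4 = 11.5 beats.

11.5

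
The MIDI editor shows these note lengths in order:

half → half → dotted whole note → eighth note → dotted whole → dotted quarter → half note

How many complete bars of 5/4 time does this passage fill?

4

One bar of 5/4 = 10 eighth notes.
Working in eighth notes: half = 4; half = 4; dotted whole note = 12; eighth note = 1; dotted whole = 12; dotted quarter = 3; half note = 4.
Sum: 4 + 4 + 12 + 1 + 12 + 3 + 4 = 40.
40 ÷ 10 = 4 complete bars with 0 left over.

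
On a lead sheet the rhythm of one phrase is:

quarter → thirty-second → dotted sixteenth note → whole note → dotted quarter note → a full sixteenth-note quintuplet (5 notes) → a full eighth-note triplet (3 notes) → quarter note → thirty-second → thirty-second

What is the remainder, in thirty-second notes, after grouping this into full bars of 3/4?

10

One bar of 3/4 = 24 thirty-second notes.
Express everything in thirty-second notes: quarter = 8; thirty-second = 1; dotted sixteenth note = 3; whole note = 32; dotted quarter note = 12; a full sixteenth-note quintuplet (5 notes) (five quintuplet sixteenths span one quarter) = 8; a full eighth-note triplet (3 notes) (three triplet eighths span one quarter) = 8; quarter note = 8; thirty-second = 1; thirty-second = 1.
Adding: 8 + 1 + 3 + 32 + 12 + 8 + 8 + 8 + 1 + 1 = 82.
82 ÷ 24 = 3 complete bars with 10 thirty-second notes remaining.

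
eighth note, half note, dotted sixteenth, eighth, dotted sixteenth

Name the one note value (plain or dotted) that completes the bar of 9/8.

The bar of 9/8 = 36 thirty-second notes.
In thirty-second notes: eighth note = 4; half note = 16; dotted sixteenth = 3; eighth = 4; dotted sixteenth = 3.
Total: 4 + 16 + 3 + 4 + 3 = 30.
Remaining: 36 − 30 = 6 thirty-second notes, which is a dotted eighth note.

dotted eighth note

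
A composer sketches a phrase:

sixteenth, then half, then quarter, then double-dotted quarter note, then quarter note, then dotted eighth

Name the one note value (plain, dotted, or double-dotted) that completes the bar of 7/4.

The bar of 7/4 = 28 sixteenth notes.
Convert each value to sixteenth notes: sixteenth = 1; half = 8; quarter = 4; double-dotted quarter note = 7; quarter note = 4; dotted eighth = 3.
Altogether 1 + 8 + 4 + 7 + 4 + 3 = 27.
Remaining: 28 − 27 = 1 sixteenth note, which is a sixteenth note.

sixteenth note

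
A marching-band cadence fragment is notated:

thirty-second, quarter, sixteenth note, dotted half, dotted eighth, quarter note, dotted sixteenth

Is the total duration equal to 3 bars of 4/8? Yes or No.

No

One bar of 4/8 = 16 thirty-second notes, so 3 bars = 48.
In thirty-second notes: thirty-second = 1; quarter = 8; sixteenth note = 2; dotted half = 24; dotted eighth = 6; quarter note = 8; dotted sixteenth = 3.
Adding: 1 + 8 + 2 + 24 + 6 + 8 + 3 = 52.
52 exceeds 48, so the answer is No.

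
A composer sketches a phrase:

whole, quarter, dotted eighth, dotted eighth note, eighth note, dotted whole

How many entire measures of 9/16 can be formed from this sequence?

One bar of 9/16 = 9 sixteenth notes.
Each duration in sixteenth notes: whole = 16; quarter = 4; dotted eighth = 3; dotted eighth note = 3; eighth note = 2; dotted whole = 24.
Altogether 16 + 4 + 3 + 3 + 2 + 24 = 52.
52 ÷ 9 = 5 complete bars with 7 left over.

5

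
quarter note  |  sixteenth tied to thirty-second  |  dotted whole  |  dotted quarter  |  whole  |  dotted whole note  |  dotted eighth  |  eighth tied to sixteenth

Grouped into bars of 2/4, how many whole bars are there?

10

One bar of 2/4 = 16 thirty-second notes.
Convert each value to thirty-second notes: quarter note = 8; sixteenth tied to thirty-second (sixteenth + thirty-second) = 3; dotted whole = 48; dotted quarter = 12; whole = 32; dotted whole note = 48; dotted eighth = 6; eighth tied to sixteenth (eighth + sixteenth) = 6.
Adding: 8 + 3 + 48 + 12 + 32 + 48 + 6 + 6 = 163.
163 ÷ 16 = 10 complete bars with 3 left over.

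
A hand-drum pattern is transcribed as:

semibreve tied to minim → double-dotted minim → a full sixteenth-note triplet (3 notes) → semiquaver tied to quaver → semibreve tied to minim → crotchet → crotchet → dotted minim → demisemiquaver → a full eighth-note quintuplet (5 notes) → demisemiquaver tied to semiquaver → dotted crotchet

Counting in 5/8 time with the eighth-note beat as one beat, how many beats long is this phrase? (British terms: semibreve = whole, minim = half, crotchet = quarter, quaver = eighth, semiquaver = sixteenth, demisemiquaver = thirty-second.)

51.5

One eighth-note beat = 4 thirty-second notes.
Each duration in thirty-second notes: semibreve tied to minim (semibreve + minim) = 48; double-dotted minim = 28; a full sixteenth-note triplet (3 notes) (three triplet sixteenths span one eighth) = 4; semiquaver tied to quaver (semiquaver + quaver) = 6; semibreve tied to minim (semibreve + minim) = 48; crotchet = 8; crotchet = 8; dotted minim = 24; demisemiquaver = 1; a full eighth-note quintuplet (5 notes) (five quintuplet eighths span one half) = 16; demisemiquaver tied to semiquaver (demisemiquaver + semiquaver) = 3; dotted crotchet = 12.
Adding: 48 + 28 + 4 + 6 + 48 + 8 + 8 + 24 + 1 + 16 + 3 + 12 = 206.
206 ÷ 4 = 51.5 beats.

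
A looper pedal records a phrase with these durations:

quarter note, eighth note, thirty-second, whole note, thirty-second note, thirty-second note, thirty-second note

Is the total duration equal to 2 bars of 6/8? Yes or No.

One bar of 6/8 = 24 thirty-second notes, so 2 bars = 48.
In thirty-second notes: quarter note = 8; eighth note = 4; thirty-second = 1; whole note = 32; thirty-second note = 1; thirty-second note = 1; thirty-second note = 1.
Total: 8 + 4 + 1 + 32 + 1 + 1 + 1 = 48.
48 equals 48, so the answer is Yes.

Yes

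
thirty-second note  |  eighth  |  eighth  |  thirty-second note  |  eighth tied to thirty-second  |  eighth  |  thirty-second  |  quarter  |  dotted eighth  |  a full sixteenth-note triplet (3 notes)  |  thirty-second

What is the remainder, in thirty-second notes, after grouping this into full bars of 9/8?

One bar of 9/8 = 36 thirty-second notes.
Convert each value to thirty-second notes: thirty-second note = 1; eighth = 4; eighth = 4; thirty-second note = 1; eighth tied to thirty-second (eighth + thirty-second) = 5; eighth = 4; thirty-second = 1; quarter = 8; dotted eighth = 6; a full sixteenth-note triplet (3 notes) (three triplet sixteenths span one eighth) = 4; thirty-second = 1.
Sum: 1 + 4 + 4 + 1 + 5 + 4 + 1 + 8 + 6 + 4 + 1 = 39.
39 ÷ 36 = 1 complete bar with 3 thirty-second notes remaining.

3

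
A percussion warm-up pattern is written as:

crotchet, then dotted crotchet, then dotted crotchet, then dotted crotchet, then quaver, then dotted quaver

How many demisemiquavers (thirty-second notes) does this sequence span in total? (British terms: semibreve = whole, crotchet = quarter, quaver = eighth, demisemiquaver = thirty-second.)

54

In thirty-second notes: crotchet = 8; dotted crotchet = 12; dotted crotchet = 12; dotted crotchet = 12; quaver = 4; dotted quaver = 6.
Sum: 8 + 12 + 12 + 12 + 4 + 6 = 54 thirty-second notes.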